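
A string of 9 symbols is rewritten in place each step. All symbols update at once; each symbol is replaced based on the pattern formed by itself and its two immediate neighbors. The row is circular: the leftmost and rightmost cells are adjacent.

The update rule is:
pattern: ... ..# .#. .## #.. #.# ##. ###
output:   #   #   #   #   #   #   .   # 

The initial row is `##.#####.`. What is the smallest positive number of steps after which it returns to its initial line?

#.#####.#
.#####.##
#####.##.
####.##.#
###.##.##
##.##.###
#.##.####
.##.#####
##.#####.

9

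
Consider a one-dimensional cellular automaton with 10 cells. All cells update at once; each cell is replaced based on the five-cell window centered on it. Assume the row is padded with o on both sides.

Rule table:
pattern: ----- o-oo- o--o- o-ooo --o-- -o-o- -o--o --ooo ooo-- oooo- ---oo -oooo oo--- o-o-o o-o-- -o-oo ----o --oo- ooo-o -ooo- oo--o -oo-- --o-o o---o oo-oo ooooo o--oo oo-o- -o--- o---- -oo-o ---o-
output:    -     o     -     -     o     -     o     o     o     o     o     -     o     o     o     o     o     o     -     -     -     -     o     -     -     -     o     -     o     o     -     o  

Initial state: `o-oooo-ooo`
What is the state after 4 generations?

oo-ooooooo

----o-----
ooooooo-oo
-----o----
oo-ooooooo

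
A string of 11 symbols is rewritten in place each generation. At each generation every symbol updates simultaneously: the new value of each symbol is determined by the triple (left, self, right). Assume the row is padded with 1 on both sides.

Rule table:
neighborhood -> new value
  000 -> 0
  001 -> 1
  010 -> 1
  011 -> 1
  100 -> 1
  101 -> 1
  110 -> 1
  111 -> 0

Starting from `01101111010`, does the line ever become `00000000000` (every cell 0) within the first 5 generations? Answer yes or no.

11111001111
00001111000
10011001101
11111111111
00000000000
all cells are 0 at generation 5

yes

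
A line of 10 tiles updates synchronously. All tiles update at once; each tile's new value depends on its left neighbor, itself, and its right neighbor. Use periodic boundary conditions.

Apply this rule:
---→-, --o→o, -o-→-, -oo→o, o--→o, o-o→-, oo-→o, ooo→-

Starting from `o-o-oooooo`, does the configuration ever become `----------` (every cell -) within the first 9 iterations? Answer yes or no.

o---o-----
-o-o-o---o
------o-o-
-----o---o
o---o-o-o-
-o-o------
o---o-----  (repeats iteration 1; period 6)
iteration 9: ------o-o-
iteration 9 is ------o-o-, still not uniform -

no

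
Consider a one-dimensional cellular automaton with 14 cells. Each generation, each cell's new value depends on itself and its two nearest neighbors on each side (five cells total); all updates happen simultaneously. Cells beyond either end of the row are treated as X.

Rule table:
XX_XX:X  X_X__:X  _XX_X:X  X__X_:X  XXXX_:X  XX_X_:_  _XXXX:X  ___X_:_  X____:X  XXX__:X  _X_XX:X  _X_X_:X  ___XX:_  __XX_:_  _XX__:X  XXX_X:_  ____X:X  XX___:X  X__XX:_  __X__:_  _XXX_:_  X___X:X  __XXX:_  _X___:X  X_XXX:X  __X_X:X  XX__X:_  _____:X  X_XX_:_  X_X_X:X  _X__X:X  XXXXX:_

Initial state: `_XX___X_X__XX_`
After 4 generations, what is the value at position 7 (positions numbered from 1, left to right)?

X

X_XXX_XXXX__XX
_XX__XXXXX___X
X_X___X_XXXX__
__XXX_XXXXXX__
position 7 holds X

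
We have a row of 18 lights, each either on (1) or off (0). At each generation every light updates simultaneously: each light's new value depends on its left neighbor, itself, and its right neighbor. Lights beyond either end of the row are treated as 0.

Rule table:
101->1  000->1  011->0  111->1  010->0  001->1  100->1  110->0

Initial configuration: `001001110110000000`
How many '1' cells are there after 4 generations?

110110101001111111
001001010110111110
110110101001011101
001001010110101010
count of 1: 8

8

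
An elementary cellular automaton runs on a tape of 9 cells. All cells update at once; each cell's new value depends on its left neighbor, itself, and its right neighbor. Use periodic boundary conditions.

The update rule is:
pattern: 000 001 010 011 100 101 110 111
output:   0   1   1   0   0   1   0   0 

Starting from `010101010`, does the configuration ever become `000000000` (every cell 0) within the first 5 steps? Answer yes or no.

111111110
000000001
000000011
000000100
000001100
step 5 is 000001100, still not uniform 0

no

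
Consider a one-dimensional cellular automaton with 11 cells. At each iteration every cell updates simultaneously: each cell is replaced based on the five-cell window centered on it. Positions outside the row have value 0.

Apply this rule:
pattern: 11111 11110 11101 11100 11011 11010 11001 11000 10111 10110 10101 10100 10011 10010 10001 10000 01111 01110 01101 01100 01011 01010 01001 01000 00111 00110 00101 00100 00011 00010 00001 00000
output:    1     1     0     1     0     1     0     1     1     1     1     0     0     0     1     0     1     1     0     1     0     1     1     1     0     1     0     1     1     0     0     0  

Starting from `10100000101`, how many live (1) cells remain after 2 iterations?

4

iteration 1: 01010000010
iteration 2: 00101000011
count of 1: 4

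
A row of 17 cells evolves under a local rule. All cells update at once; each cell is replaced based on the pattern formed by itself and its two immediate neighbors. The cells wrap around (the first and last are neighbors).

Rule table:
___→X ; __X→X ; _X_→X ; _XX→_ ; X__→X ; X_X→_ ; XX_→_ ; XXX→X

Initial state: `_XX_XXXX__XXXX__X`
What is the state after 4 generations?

X_X___XXXXXXXXX_X

_____XX_XX_XX_XXX
XXXXX__________X_
_XXX_XXXXXXXXXXX_
X_X___XXXXXXXXX_X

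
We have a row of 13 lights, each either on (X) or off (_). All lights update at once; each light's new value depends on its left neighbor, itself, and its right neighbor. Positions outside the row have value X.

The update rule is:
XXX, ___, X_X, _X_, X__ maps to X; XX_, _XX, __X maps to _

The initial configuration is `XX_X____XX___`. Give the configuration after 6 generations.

_XXX_X_X__X_X

X_XXXXX___XX_
_X_XXX_XX___X
XXX_X_X__XX__
XX_XXXXX___X_
X_X_XXX_XX_XX
_XXX_X_X__X_X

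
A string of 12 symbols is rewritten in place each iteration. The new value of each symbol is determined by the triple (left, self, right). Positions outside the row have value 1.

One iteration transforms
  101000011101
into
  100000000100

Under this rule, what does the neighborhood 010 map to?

0

At position 2 the neighborhood is 010; the next row has 0 there.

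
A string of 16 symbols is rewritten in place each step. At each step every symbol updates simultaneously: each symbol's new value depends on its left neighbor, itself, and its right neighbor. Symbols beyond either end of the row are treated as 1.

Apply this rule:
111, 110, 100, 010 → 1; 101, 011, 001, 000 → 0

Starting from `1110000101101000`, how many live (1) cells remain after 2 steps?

1111000100101100
1111100110100110
count of 1: 10

10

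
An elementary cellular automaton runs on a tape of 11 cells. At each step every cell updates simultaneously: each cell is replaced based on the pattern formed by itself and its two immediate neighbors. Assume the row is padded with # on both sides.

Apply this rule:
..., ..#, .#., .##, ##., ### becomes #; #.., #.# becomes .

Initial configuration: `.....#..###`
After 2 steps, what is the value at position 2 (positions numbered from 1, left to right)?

#

.#####.####
.#####.####
position 2 holds #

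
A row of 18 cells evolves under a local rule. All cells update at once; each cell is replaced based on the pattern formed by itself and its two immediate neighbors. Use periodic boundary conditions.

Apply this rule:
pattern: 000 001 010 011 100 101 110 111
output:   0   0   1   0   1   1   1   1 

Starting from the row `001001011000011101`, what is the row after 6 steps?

101101101100001111
110110110110000111
111011011011000011
111101101101100001
111110110110110000
011111011011011000

011111011011011000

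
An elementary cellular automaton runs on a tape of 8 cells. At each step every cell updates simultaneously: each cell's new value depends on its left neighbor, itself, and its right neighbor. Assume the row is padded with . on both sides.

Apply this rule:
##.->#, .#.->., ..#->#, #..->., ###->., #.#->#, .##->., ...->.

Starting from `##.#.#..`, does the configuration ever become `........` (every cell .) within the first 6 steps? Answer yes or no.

no

step 1: .##.#...
step 2: #.##....
step 3: .#.#....
step 4: #.#.....
step 5: .#......
step 6: #.......
step 6 is #......., still not uniform .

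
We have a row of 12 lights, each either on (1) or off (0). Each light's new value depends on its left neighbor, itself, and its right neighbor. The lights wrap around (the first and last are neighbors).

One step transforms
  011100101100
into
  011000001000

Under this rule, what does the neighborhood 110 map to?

At position 3 the neighborhood is 110; the next row has 0 there.

0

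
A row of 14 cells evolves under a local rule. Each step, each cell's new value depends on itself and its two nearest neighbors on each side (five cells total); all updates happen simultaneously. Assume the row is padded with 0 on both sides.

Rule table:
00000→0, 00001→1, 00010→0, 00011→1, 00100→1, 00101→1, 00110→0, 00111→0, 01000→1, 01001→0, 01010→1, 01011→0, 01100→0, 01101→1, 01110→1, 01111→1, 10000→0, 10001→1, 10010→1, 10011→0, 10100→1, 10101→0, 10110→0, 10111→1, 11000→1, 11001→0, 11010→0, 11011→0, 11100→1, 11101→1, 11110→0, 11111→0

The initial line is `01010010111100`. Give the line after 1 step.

01110110110110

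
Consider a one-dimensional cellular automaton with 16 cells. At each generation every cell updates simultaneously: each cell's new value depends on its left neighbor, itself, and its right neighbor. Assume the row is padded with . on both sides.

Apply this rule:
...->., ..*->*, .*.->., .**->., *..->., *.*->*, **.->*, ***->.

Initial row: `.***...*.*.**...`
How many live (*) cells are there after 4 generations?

*..*..*.*.*.*...
..*..*.*.*.*....
.*..*.*.*.*.....
*..*.*.*.*......
count of *: 5

5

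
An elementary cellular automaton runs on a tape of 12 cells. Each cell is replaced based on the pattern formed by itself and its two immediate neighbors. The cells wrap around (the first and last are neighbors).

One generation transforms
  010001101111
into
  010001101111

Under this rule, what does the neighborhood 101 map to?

At position 0 the neighborhood is 101; the next row has 0 there.

0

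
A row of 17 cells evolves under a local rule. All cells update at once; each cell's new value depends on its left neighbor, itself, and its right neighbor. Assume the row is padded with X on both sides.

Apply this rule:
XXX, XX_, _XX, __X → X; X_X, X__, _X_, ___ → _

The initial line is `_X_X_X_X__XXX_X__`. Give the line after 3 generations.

_______XXXXXX_XXX

_________XXXX___X
________XXXXX__XX
_______XXXXXX_XXX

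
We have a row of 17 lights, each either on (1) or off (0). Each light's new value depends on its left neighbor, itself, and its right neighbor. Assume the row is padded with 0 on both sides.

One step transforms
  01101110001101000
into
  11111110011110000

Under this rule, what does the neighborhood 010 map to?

0

At position 13 the neighborhood is 010; the next row has 0 there.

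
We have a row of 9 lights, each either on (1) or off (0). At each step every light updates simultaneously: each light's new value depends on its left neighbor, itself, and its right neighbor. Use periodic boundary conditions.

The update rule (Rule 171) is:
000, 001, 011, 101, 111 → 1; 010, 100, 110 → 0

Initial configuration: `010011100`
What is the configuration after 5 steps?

100111001
001110011
011100110
111001100
110011001

110011001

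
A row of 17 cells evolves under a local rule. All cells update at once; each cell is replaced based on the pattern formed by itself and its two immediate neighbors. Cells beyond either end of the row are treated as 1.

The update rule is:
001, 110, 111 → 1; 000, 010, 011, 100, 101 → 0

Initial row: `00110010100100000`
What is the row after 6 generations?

generation 1: 01010100001000001
generation 2: 00000000010000010
generation 3: 00000000100000100
generation 4: 00000001000001001
generation 5: 00000010000010010
generation 6: 00000100000100100

00000100000100100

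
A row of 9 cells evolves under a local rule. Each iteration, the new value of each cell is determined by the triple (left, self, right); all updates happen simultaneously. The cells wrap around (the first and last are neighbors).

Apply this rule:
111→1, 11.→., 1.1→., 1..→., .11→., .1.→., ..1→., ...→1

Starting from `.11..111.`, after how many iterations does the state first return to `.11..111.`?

6

......1..
11111...1
1111..1..
.11......
....11111
.11..111.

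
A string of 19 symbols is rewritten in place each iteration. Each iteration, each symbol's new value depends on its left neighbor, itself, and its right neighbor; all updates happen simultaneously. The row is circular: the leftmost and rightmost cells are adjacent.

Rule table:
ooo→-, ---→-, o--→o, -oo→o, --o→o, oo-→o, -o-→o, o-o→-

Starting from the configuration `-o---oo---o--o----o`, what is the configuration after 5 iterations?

-oo-oooo-o-----o-oo

-oo-oooo-oooooo--oo
-oo-o--o-o----ooooo
-oo-oooo-oo--oo---o
-oo-o--o-ooooooo-oo
-oo-oooo-o-----o-oo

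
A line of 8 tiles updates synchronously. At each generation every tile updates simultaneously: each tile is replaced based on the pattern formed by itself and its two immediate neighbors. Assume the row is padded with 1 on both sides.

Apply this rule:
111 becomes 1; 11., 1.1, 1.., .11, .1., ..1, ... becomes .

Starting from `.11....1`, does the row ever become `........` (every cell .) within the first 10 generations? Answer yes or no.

yes

........
all cells are . at generation 1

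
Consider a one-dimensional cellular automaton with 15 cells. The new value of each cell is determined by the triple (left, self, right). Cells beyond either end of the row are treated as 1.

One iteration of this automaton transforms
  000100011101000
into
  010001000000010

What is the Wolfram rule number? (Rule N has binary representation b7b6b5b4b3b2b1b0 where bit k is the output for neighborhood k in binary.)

1

position 8: 111 → 0  (bit 7 = 0)
position 9: 110 → 0  (bit 6 = 0)
position 10: 101 → 0  (bit 5 = 0)
position 0: 100 → 0  (bit 4 = 0)
position 7: 011 → 0  (bit 3 = 0)
position 3: 010 → 0  (bit 2 = 0)
position 2: 001 → 0  (bit 1 = 0)
position 1: 000 → 1  (bit 0 = 1)
bits b7..b0 = 00000001 = 1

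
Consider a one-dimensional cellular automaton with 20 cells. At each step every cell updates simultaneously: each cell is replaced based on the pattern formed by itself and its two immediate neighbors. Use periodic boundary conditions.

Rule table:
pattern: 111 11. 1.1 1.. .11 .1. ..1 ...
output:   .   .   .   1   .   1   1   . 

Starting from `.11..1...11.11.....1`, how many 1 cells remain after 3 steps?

...1111.1.....1...11
1.1.....11...111.1..
1.11...1..1.1....111
count of 1: 9

9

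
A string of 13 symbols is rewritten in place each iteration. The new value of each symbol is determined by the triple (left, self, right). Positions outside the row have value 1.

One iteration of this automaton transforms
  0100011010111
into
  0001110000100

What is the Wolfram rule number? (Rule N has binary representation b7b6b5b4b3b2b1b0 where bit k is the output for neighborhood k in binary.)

position 11: 111 → 0  (bit 7 = 0)
position 6: 110 → 0  (bit 6 = 0)
position 0: 101 → 0  (bit 5 = 0)
position 2: 100 → 0  (bit 4 = 0)
position 5: 011 → 1  (bit 3 = 1)
position 1: 010 → 0  (bit 2 = 0)
position 4: 001 → 1  (bit 1 = 1)
position 3: 000 → 1  (bit 0 = 1)
bits b7..b0 = 00001011 = 11

11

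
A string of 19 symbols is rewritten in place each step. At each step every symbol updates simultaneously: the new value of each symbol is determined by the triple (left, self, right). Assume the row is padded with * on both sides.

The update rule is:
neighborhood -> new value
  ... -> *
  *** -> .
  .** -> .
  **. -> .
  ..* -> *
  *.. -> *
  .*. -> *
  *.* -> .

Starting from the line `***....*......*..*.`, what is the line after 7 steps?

...****************

...***************.
***................
...****************
***................  (repeats step 2; period 2)
step 7: ...****************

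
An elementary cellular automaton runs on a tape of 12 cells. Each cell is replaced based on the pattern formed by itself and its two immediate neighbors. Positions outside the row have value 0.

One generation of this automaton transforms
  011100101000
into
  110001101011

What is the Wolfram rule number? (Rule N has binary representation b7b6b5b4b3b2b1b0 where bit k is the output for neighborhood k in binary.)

15

position 2: 111 → 0  (bit 7 = 0)
position 3: 110 → 0  (bit 6 = 0)
position 7: 101 → 0  (bit 5 = 0)
position 4: 100 → 0  (bit 4 = 0)
position 1: 011 → 1  (bit 3 = 1)
position 6: 010 → 1  (bit 2 = 1)
position 0: 001 → 1  (bit 1 = 1)
position 10: 000 → 1  (bit 0 = 1)
bits b7..b0 = 00001111 = 15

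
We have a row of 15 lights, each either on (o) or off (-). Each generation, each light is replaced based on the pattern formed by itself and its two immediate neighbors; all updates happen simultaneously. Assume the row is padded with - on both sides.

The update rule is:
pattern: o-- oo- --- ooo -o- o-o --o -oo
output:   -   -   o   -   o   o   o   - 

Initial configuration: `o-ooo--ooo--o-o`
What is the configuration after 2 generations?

oo----o----oooo
---oooo-ooo----

---oooo-ooo----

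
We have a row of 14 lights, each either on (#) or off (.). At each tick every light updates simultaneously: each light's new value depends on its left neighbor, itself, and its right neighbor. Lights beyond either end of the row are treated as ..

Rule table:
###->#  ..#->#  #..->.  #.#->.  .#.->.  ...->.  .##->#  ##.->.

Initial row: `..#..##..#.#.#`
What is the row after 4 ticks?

tick 1: .#..##..#.....
tick 2: #..##..#......
tick 3: ..##..#.......
tick 4: .##..#........

.##..#........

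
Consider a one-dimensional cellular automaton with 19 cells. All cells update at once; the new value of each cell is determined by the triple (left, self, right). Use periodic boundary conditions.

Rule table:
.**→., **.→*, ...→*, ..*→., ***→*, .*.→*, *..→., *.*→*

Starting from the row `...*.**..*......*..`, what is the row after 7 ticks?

****.******...**.**

**.**.*..*.****.*.*
***.***..**.******.
.***.**...**.******
*.***.*.*..**.*****
**.******...**.****
***.*****.*..**.***
****.******...**.**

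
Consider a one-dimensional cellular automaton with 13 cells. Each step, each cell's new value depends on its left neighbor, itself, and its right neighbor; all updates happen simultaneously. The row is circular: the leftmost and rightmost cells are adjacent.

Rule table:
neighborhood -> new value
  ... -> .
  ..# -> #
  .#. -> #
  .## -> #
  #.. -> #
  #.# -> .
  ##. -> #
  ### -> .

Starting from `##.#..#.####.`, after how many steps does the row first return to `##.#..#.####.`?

step 1: ##.####.#..#.
step 2: ##.#..#.####.

2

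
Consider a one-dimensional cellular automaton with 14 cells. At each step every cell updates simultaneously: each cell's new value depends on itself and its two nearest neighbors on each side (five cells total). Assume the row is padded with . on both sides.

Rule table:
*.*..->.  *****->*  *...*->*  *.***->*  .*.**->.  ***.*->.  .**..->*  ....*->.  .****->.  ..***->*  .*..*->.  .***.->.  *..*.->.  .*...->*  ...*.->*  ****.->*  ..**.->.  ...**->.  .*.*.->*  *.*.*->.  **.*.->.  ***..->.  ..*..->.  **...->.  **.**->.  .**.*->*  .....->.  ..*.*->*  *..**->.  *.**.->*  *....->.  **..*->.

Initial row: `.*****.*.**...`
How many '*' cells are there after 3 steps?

5

.*.**....**...
**.**.....*...
.*.**....*.*..
count of *: 5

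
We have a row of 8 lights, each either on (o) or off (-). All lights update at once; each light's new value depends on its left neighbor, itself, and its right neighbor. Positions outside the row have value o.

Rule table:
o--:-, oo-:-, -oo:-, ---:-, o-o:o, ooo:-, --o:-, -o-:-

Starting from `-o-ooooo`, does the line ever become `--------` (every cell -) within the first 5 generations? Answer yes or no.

generation 1: o-o-----
generation 2: -o------
generation 3: o-------
generation 4: --------
all cells are - at generation 4

yes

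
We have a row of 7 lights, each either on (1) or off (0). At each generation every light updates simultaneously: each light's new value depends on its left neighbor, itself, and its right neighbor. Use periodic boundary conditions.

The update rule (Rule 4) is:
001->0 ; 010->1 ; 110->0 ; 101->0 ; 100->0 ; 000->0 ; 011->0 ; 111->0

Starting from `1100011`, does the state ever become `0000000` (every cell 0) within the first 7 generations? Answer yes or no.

yes

generation 1: 0000000
all cells are 0 at generation 1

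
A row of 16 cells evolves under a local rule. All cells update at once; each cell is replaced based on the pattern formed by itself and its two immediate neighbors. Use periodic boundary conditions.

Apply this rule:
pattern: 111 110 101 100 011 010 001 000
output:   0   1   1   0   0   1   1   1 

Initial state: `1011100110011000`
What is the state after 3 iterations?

1110000000000101

1100101010101011
0101111111111100
1110000000000101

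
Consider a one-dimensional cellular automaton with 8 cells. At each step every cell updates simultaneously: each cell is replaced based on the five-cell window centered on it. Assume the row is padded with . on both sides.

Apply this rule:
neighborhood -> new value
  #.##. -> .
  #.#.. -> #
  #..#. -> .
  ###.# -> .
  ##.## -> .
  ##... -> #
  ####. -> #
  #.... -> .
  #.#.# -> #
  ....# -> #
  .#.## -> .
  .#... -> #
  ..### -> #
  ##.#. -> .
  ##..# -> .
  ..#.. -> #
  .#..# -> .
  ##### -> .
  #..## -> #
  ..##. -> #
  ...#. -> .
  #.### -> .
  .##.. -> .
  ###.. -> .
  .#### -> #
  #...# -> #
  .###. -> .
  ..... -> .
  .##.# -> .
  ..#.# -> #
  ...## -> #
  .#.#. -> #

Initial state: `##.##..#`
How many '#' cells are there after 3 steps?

step 1: #......#
step 2: ##...#.#
step 3: #.##.###
count of #: 6

6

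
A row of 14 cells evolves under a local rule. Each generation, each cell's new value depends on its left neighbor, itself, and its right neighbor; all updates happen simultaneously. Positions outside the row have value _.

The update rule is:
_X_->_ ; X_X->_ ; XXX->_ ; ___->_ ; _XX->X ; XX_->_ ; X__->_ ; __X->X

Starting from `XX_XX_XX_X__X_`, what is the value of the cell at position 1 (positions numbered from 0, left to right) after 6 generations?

generation 1: X__X__X____X__
generation 2: __X__X____X___
generation 3: _X__X____X____
generation 4: X__X____X_____
generation 5: __X____X______
generation 6: _X____X_______
position 1 holds X

X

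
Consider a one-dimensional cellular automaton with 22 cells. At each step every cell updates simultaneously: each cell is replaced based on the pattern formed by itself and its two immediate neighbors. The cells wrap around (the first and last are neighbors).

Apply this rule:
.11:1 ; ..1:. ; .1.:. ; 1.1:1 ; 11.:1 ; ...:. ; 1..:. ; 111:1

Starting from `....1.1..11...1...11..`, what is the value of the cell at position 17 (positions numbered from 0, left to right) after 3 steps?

.

step 1: .....1...11.......11..
step 2: .........11.......11..
step 3: .........11.......11..
position 17 holds .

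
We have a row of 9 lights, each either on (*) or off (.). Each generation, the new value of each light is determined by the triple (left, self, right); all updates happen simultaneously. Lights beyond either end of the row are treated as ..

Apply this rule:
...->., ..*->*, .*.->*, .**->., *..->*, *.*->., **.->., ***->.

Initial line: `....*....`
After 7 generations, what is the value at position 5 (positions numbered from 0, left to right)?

...***...
..*...*..
.***.***.
*.......*
**.....**
..*...*..  (repeats generation 2; period 4)
generation 7: .***.***.
position 5 holds *

*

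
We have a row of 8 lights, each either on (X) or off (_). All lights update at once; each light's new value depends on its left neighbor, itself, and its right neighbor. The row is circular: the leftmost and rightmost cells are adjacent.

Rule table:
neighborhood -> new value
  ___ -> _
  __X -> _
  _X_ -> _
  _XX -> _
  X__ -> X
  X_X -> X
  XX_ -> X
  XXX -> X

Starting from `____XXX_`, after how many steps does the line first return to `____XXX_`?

8

_____XXX
X_____XX
XX_____X
XXX_____
_XXX____
__XXX___
___XXX__
____XXX_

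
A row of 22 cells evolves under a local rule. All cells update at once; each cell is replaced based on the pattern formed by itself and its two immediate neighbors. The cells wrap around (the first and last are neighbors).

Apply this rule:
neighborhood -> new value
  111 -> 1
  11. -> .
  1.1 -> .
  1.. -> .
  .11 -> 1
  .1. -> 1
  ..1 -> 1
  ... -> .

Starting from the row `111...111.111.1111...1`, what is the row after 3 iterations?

11...111..11..111...11
1...111..11..111...111
...111..11..111...1111

...111..11..111...1111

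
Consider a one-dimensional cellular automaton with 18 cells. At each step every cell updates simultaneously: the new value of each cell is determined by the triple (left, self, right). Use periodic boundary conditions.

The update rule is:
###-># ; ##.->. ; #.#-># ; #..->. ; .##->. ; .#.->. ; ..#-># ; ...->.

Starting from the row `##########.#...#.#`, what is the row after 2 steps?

#########.#...#.#.
.#######.#...#.#.#

.#######.#...#.#.#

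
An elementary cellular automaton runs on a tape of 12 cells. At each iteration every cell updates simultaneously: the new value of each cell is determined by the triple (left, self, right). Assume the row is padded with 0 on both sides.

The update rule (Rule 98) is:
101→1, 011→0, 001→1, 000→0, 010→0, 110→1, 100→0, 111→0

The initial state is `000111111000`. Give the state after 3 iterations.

100000100000

001000001000
010000010000
100000100000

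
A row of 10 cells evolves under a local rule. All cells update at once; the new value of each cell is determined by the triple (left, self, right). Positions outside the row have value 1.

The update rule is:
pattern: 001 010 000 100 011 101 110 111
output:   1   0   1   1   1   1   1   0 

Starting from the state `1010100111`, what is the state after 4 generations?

1101011100
0110110111
1111111100
0000000111

0000000111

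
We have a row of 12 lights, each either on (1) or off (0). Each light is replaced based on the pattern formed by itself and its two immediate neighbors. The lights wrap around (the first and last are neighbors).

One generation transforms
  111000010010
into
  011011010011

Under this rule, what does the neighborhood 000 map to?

At position 4 the neighborhood is 000; the next row has 1 there.

1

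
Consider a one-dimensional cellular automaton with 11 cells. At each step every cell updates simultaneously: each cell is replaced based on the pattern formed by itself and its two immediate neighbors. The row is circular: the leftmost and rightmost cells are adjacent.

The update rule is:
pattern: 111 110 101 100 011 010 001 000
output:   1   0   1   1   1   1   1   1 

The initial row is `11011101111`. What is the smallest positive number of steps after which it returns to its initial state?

11

10111011111
01110111111
11101111110
11011111101
10111111011
01111110111
11111101110
11111011101
11110111011
11101110111
11011101111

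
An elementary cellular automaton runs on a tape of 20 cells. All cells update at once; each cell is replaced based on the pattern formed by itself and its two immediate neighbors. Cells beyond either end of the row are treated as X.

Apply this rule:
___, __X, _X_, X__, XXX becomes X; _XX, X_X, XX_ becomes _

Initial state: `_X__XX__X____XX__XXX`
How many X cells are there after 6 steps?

14

_XXX__XXXXXXX__XX_XX
__X_XX_XXXXX_XX____X
XXX_____XXX____XXXX_
XX_XXXXX_X_XXXX_XX__
X___XXX__X__XX____XX
_XXX_X_XXXXX__XXXX_X
count of X: 14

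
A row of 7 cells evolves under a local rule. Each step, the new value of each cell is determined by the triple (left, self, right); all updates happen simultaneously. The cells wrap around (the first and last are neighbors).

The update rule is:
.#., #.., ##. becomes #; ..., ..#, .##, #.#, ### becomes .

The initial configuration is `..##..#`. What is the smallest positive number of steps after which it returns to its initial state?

#..##.#
##..#..
.##.##.
..#..##
#.##..#
#..##..
##..##.
.##..#.
..##.##
#..#..#
##.##..
.#..##.
.##..##
..##..#

14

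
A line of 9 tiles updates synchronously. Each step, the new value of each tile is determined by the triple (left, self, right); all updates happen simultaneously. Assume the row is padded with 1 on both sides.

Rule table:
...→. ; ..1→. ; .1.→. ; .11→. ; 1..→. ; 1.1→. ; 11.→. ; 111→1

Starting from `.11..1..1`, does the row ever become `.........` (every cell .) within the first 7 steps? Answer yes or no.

yes

step 1: .........
all cells are . at step 1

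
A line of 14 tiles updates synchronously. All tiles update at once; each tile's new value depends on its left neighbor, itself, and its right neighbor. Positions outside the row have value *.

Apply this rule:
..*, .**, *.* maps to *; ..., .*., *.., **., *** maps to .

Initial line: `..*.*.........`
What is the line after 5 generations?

.*.*.........*
*.*.........**
.*.........**.
*.........**.*
.........**.**

.........**.**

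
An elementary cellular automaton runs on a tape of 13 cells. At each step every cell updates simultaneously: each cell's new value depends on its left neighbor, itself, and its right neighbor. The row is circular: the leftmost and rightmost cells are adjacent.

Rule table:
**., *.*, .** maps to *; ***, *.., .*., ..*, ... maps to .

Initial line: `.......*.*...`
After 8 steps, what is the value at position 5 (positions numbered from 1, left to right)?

.

step 1: ........*....
step 2: .............
step 3: .............  (fixed point — unchanged through step 8)
position 5 holds .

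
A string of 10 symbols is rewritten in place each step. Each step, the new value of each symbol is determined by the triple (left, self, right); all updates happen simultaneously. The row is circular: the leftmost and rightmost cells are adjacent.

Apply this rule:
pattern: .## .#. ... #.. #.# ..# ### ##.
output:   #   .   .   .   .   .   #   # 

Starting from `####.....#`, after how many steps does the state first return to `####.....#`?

####.....#

1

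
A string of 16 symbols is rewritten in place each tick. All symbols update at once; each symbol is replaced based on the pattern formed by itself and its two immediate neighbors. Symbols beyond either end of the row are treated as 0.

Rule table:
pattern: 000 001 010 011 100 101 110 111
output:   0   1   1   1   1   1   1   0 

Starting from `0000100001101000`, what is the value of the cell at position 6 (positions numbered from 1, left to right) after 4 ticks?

tick 1: 0001110011111100
tick 2: 0011011110000110
tick 3: 0111110011001111
tick 4: 1100011111111001
position 6 holds 1

1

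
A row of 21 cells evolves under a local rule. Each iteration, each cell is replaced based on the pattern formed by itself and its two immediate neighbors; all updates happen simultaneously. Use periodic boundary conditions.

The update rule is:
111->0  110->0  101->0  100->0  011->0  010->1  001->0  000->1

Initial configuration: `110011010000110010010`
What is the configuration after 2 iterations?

111111010000111010010

000000010110000010010
111111010000111010010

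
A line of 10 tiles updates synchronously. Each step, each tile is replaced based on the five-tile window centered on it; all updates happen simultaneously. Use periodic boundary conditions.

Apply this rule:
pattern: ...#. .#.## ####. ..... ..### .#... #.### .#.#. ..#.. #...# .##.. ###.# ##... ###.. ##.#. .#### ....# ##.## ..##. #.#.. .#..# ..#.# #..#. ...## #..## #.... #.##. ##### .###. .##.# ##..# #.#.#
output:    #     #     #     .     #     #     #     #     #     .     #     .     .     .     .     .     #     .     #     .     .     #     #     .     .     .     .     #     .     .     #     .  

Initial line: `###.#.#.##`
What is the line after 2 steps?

##...#.##.
.#..###...

.#..###...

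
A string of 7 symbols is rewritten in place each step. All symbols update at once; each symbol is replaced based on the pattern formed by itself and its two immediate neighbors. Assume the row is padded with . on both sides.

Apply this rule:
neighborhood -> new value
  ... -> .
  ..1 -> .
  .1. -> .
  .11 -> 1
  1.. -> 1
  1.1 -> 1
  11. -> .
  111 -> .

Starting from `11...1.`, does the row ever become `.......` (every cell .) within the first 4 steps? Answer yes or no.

no

step 1: 1.1...1
step 2: .1.1...
step 3: ..1.1..
step 4: ...1.1.
step 4 is ...1.1., still not uniform .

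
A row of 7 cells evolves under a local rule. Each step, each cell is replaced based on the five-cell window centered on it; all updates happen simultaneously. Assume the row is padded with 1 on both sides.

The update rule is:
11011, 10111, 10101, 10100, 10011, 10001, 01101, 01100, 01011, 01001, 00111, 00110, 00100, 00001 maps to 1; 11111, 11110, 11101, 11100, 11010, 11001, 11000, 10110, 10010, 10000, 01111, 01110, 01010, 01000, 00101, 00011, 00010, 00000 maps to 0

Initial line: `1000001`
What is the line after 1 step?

0000101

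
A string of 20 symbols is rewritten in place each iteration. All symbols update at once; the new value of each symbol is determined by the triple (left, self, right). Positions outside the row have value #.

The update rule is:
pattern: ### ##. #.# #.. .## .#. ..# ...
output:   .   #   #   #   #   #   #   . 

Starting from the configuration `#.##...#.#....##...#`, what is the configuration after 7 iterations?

#####.#####..####.##
....###...####..###.
#..##.##.##..####.##
##############..###.
.............####.##
#...........##..###.
##.........######.##

##.........######.##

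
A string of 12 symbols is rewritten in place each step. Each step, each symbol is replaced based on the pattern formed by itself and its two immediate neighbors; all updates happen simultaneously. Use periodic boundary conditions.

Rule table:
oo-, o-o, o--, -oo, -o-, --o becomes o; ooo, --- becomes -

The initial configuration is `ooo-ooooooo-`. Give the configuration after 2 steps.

step 1: o-ooo-----oo
step 2: ooo-oo---oo-

ooo-oo---oo-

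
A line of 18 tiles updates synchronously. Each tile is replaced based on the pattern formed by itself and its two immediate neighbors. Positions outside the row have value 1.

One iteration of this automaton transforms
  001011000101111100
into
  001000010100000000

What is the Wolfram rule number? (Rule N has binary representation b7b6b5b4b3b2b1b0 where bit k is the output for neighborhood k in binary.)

position 12: 111 → 0  (bit 7 = 0)
position 5: 110 → 0  (bit 6 = 0)
position 3: 101 → 0  (bit 5 = 0)
position 0: 100 → 0  (bit 4 = 0)
position 4: 011 → 0  (bit 3 = 0)
position 2: 010 → 1  (bit 2 = 1)
position 1: 001 → 0  (bit 1 = 0)
position 7: 000 → 1  (bit 0 = 1)
bits b7..b0 = 00000101 = 5

5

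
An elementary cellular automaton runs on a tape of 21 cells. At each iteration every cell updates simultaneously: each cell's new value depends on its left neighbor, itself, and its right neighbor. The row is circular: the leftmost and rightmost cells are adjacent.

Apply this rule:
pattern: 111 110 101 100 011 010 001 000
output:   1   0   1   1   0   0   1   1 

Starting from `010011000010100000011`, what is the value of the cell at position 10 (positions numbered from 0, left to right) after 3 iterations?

0

101100111101011111100
010011011010101111011
101100100101010110100
position 10 holds 0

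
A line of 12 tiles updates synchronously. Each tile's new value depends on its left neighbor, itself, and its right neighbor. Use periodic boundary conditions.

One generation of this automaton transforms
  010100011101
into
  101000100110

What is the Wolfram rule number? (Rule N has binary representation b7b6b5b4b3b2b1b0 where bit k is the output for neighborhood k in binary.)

position 8: 111 → 0  (bit 7 = 0)
position 9: 110 → 1  (bit 6 = 1)
position 0: 101 → 1  (bit 5 = 1)
position 4: 100 → 0  (bit 4 = 0)
position 7: 011 → 0  (bit 3 = 0)
position 1: 010 → 0  (bit 2 = 0)
position 6: 001 → 1  (bit 1 = 1)
position 5: 000 → 0  (bit 0 = 0)
bits b7..b0 = 01100010 = 98

98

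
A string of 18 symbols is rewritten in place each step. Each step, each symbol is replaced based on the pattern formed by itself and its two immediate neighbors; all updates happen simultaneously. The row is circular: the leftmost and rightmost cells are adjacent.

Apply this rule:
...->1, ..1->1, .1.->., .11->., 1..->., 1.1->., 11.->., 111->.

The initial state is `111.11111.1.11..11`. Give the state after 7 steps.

1.................

step 1: ...............1..
step 2: 111111111111111..1
step 3: ................1.
step 4: 1111111111111111..
step 5: .................1
step 6: .1111111111111111.
step 7: 1.................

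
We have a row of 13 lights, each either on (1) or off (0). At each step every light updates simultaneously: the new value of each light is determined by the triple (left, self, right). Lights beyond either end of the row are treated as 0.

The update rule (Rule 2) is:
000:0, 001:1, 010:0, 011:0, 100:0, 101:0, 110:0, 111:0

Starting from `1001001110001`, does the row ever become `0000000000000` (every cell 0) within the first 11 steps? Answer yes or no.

0010010000010
0100100000100
1001000001000
0010000010000
0100000100000
1000001000000
0000010000000
0000100000000
0001000000000
0010000000000
0100000000000
step 11 is 0100000000000, still not uniform 0

no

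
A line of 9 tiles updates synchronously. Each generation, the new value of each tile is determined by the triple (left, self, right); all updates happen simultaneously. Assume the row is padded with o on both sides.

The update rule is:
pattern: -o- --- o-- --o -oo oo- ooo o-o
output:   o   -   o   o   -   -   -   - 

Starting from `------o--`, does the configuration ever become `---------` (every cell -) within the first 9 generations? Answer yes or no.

no

o----oooo
-o--o----
-ooooo--o
------oo-
o----o---
-o--ooo-o
-ooo-----
----o---o
o--ooo-o-
generation 9 is o--ooo-o-, still not uniform -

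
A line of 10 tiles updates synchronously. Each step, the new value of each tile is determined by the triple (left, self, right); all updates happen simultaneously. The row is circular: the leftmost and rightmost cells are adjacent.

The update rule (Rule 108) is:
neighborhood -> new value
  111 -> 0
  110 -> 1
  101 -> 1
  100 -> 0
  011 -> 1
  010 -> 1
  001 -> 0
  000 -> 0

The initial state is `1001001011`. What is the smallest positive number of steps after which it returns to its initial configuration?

step 1: 1001001110
step 2: 1001001011

2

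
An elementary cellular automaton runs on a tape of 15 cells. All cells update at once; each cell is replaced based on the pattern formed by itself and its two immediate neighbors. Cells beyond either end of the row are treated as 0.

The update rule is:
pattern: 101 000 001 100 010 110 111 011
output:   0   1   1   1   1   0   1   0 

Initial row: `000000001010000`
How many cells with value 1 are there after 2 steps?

10

111111111011111
011111110001110
count of 1: 10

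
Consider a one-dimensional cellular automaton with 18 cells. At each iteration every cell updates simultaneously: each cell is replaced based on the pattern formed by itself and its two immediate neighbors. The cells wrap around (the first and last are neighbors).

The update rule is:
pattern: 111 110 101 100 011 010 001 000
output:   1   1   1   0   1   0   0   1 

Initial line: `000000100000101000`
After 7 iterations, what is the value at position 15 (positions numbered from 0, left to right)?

1

111110001110010011
111110101110000011
111111011110111011
111111111111111111
111111111111111111  (fixed point — unchanged through iteration 7)
position 15 holds 1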